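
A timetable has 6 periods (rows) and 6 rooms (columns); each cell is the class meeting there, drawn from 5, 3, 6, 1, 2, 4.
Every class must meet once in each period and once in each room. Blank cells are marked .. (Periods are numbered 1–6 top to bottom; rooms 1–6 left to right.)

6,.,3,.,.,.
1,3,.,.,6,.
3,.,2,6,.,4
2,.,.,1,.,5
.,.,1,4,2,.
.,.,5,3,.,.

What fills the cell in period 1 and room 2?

Period 2, room 3: period 2 has {3, 6, 1} and room 3 has {5, 3, 1, 2}, leaving only 4.
Period 2, room 6: period 2 has {3, 6, 1, 4} and room 6 has {5, 4}, leaving only 2.
Period 1, room 6: period 1 has {3, 6} and room 6 has {5, 2, 4}, leaving only 1.
Period 2, room 4: period 2 has {3, 6, 1, 2, 4} and room 4 has {3, 6, 1, 4}, leaving only 5.
Period 1, room 4: period 1 has {3, 6, 1} and room 4 has {5, 3, 6, 1, 4}, leaving only 2.
Period 4, room 3: period 4 has {5, 1, 2} and room 3 has {5, 3, 1, 2, 4}, leaving only 6.
Period 4, room 2: period 4 has {5, 6, 1, 2} and room 2 has {3}, leaving only 4.
Period 1 already has {3, 6, 1, 2} and room 2 already has {3, 4}, so period 1, room 2 must be 5.

5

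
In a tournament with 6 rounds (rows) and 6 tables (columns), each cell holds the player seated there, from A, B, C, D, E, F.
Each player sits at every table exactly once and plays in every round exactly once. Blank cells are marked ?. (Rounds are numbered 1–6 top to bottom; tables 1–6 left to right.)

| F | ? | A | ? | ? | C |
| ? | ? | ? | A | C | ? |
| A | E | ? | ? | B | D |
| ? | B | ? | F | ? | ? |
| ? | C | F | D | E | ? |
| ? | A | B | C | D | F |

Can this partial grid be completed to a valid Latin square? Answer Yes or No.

Round 1, table 5: round 1 together with table 5 already contain {A, B, C, D, E, F} — every symbol — so nothing can go there. The grid has no valid completion.

No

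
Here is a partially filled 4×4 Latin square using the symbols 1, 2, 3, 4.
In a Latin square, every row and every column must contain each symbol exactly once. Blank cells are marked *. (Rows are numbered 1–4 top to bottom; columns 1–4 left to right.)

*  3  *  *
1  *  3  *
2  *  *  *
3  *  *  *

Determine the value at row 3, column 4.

Row 1, column 1: row 1 has {3} and column 1 has {1, 2, 3}, leaving only 4.
Row 3, column 4 is narrowed to {1, 3, 4}.
If it were 1, then row 4, column 4 would be left with no valid symbol.
If it were 4, then row 4, column 4 would be left with no valid symbol.
So row 3, column 4 must be 3.

3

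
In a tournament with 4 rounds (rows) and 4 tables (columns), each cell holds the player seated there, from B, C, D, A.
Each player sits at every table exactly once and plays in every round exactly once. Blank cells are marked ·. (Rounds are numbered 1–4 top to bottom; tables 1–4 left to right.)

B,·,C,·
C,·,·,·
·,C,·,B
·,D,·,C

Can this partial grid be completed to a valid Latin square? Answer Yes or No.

No round or table among the givens repeats a symbol, and propagating forced cells runs into no contradiction.
One valid completion exists (for instance, B A C D / C B D A / D C A B / A D B C).

Yes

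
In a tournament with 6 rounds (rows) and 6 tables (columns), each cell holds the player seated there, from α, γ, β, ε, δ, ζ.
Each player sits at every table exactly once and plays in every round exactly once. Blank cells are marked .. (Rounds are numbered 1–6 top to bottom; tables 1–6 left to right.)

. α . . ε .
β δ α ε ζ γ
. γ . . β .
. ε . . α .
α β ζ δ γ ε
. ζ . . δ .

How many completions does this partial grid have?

Round 1, table 1: eliminating its round and table leaves {γ, δ, ζ}.
Round 1, table 3: eliminating its round and table leaves {γ, β, δ}.
Round 1, table 4: eliminating its round and table leaves {γ, β, ζ}.
Round 1, table 6: eliminating its round and table leaves {β, δ, ζ}.
Round 3, table 1: eliminating its round and table leaves {ε, δ, ζ}.
Round 3, table 3: eliminating its round and table leaves {ε, δ}.
Round 3, table 4: eliminating its round and table leaves {α, ζ}.
Round 3, table 6: eliminating its round and table leaves {α, δ, ζ}.
Round 4, table 1: eliminating its round and table leaves {γ, δ, ζ}.
Round 4, table 3: eliminating its round and table leaves {γ, β, δ}.
Round 4, table 4: eliminating its round and table leaves {γ, β, ζ}.
Round 4, table 6: eliminating its round and table leaves {β, δ, ζ}.
Round 6, table 1: eliminating its round and table leaves {γ, ε}.
Round 6, table 3: eliminating its round and table leaves {γ, β, ε}.
Round 6, table 4: eliminating its round and table leaves {α, γ, β}.
Round 6, table 6: eliminating its round and table leaves {α, β}.
Enumerating the assignments across these blanks that avoid any round or table repeat gives 20 completions.

20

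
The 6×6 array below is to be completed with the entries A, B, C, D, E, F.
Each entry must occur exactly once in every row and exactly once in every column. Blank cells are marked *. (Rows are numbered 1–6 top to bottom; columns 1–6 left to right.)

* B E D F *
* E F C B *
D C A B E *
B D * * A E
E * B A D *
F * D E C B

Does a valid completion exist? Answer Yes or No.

No row or column among the givens repeats a symbol, and propagating forced cells runs into no contradiction.
One valid completion exists (for instance, C B E D F A / A E F C B D / D C A B E F / B D C F A E / E F B A D C / F A D E C B).

Yes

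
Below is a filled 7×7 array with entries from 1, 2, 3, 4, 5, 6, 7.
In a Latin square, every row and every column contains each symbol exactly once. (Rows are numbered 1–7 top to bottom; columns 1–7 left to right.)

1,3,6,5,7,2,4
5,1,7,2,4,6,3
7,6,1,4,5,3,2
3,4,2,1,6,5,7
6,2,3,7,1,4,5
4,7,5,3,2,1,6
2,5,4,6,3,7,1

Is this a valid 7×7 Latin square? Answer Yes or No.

Each row is a permutation of the 7 symbols, and so is each column.

Yes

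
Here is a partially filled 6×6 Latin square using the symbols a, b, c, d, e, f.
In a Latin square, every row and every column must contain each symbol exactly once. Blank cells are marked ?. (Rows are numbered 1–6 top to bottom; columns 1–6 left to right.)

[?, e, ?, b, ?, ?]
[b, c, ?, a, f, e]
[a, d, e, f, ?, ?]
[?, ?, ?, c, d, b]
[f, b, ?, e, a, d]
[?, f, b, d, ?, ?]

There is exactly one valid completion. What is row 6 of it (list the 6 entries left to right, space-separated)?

c f b d e a

Row 1, column 5: row 1 has {b, e} and column 5 has {a, d, f}, leaving only c.
Row 6, column 5: row 6 has {b, d, f} and column 5 has {a, c, d, f}, leaving only e.
Row 6, column 1: row 6 has {b, d, e, f} and column 1 has {a, b, f}, leaving only c.
Row 6, column 6: row 6 has {b, c, d, e, f} and column 6 has {b, d, e}, leaving only a.
So row 6 reads: c f b d e a.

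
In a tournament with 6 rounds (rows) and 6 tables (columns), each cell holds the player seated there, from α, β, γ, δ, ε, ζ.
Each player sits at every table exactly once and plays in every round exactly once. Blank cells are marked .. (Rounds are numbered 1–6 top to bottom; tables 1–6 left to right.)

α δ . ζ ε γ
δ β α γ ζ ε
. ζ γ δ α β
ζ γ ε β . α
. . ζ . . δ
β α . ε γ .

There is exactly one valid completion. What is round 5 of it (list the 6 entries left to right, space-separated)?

γ ε ζ α β δ

Round 5, table 2: round 5 has {δ, ζ} and table 2 has {α, β, γ, δ, ζ}, leaving only ε.
Round 5, table 1: round 5 has {δ, ε, ζ} and table 1 has {α, β, δ, ζ}, leaving only γ.
Round 5, table 4: round 5 has {γ, δ, ε, ζ} and table 4 has {β, γ, δ, ε, ζ}, leaving only α.
Round 5, table 5: round 5 has {α, γ, δ, ε, ζ} and table 5 has {α, γ, ε, ζ}, leaving only β.
So round 5 reads: γ ε ζ α β δ.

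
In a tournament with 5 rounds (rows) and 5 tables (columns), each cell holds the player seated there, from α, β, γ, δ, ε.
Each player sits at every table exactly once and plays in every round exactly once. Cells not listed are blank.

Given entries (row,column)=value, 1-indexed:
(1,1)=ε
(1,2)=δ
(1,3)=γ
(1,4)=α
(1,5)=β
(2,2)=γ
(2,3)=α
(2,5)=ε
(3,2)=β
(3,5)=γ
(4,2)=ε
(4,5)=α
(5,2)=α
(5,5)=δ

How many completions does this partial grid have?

3

Round 2, table 1: eliminating its round and table leaves {β, δ}.
Round 2, table 4: eliminating its round and table leaves {β, δ}.
Round 3, table 1: eliminating its round and table leaves {α, δ}.
Round 3, table 3: eliminating its round and table leaves {δ, ε}.
Round 3, table 4: eliminating its round and table leaves {δ, ε}.
Round 4, table 1: eliminating its round and table leaves {β, γ, δ}.
Round 4, table 3: eliminating its round and table leaves {β, δ}.
Round 4, table 4: eliminating its round and table leaves {β, γ, δ}.
Round 5, table 1: eliminating its round and table leaves {β, γ}.
Round 5, table 3: eliminating its round and table leaves {β, ε}.
Round 5, table 4: eliminating its round and table leaves {β, γ, ε}.
Enumerating the assignments across these blanks that avoid any round or table repeat gives 3 completions.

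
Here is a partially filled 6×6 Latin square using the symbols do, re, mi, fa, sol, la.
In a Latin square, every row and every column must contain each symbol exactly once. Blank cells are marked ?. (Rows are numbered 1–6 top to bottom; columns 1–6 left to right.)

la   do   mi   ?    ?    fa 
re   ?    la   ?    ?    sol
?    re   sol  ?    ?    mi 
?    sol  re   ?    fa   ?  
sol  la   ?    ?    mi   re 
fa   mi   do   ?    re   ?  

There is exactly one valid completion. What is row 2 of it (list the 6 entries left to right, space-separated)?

re fa la mi do sol

Row 2, column 2: row 2 has {re, sol, la} and column 2 has {do, re, mi, sol, la}, leaving only fa.
Row 2, column 5: row 2 has {re, fa, sol, la} and column 5 has {re, mi, fa}, leaving only do.
Row 2, column 4: row 2 has {do, re, fa, sol, la} and column 4 has {}, leaving only mi.
So row 2 reads: re fa la mi do sol.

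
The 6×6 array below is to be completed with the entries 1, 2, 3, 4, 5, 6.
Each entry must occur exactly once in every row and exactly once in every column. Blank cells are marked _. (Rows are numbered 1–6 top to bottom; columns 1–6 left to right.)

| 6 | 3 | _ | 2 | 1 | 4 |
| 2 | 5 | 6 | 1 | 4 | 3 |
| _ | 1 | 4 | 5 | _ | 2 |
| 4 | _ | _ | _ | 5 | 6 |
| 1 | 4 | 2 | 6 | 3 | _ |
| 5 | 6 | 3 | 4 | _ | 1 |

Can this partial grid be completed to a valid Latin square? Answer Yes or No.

No row or column among the givens repeats a symbol, and propagating forced cells runs into no contradiction.
One valid completion exists (for instance, 6 3 5 2 1 4 / 2 5 6 1 4 3 / 3 1 4 5 6 2 / 4 2 1 3 5 6 / 1 4 2 6 3 5 / 5 6 3 4 2 1).

Yes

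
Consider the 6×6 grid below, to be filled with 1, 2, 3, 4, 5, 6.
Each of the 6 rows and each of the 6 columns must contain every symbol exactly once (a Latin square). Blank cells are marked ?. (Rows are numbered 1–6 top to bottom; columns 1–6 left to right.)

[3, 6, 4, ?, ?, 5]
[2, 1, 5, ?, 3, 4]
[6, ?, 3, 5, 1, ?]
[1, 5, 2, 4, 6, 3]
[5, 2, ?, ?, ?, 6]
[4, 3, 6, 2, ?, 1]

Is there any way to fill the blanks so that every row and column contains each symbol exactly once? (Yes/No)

No row or column among the givens repeats a symbol, and propagating forced cells runs into no contradiction.
One valid completion exists (for instance, 3 6 4 1 2 5 / 2 1 5 6 3 4 / 6 4 3 5 1 2 / 1 5 2 4 6 3 / 5 2 1 3 4 6 / 4 3 6 2 5 1).

Yes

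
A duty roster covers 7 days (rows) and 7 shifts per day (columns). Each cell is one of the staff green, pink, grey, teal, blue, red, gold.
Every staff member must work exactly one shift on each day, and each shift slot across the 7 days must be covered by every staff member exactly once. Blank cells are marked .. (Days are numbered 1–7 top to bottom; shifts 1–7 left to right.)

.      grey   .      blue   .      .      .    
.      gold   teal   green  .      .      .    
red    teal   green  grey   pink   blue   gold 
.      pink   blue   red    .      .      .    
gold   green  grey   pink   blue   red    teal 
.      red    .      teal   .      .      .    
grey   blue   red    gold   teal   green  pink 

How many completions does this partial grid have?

Day 1, shift 1: eliminating its day and shift leaves {green, pink, teal}.
Day 1, shift 3: eliminating its day and shift leaves {pink, gold}.
Day 1, shift 5: eliminating its day and shift leaves {green, red, gold}.
Day 1, shift 6: eliminating its day and shift leaves {pink, teal, gold}.
Day 1, shift 7: eliminating its day and shift leaves {green, red}.
Day 2, shift 1: eliminating its day and shift leaves {pink, blue}.
Day 2, shift 5: eliminating its day and shift leaves {grey, red}.
Day 2, shift 6: eliminating its day and shift leaves {pink, grey}.
Day 2, shift 7: eliminating its day and shift leaves {grey, blue, red}.
Day 4, shift 1: eliminating its day and shift leaves {green, teal}.
Day 4, shift 5: eliminating its day and shift leaves {green, grey, gold}.
Day 4, shift 6: eliminating its day and shift leaves {grey, teal, gold}.
Day 4, shift 7: eliminating its day and shift leaves {green, grey}.
Day 6, shift 1: eliminating its day and shift leaves {green, pink, blue}.
Day 6, shift 3: eliminating its day and shift leaves {pink, gold}.
Day 6, shift 5: eliminating its day and shift leaves {green, grey, gold}.
Day 6, shift 6: eliminating its day and shift leaves {pink, grey, gold}.
Day 6, shift 7: eliminating its day and shift leaves {green, grey, blue}.
Enumerating the assignments across these blanks that avoid any day or shift repeat gives 9 completions.

9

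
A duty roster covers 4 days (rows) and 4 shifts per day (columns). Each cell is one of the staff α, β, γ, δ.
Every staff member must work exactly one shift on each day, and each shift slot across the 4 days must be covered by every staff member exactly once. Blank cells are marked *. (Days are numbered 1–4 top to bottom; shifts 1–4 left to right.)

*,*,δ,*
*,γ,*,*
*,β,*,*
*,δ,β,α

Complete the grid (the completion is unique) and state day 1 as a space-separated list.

Day 1, shift 2: day 1 has {δ} and shift 2 has {β, γ, δ}, leaving only α.
Day 2, shift 3: day 2 has {γ} and shift 3 has {β, δ}, leaving only α.
Day 3, shift 3: day 3 has {β} and shift 3 has {α, β, δ}, leaving only γ.
Day 3, shift 4: day 3 has {β, γ} and shift 4 has {α}, leaving only δ.
Day 2, shift 4: day 2 has {α, γ} and shift 4 has {α, δ}, leaving only β.
Day 1, shift 4: day 1 has {α, δ} and shift 4 has {α, β, δ}, leaving only γ.
Day 1, shift 1: day 1 has {α, γ, δ} and shift 1 has {}, leaving only β.
So day 1 reads: β α δ γ.

β α δ γ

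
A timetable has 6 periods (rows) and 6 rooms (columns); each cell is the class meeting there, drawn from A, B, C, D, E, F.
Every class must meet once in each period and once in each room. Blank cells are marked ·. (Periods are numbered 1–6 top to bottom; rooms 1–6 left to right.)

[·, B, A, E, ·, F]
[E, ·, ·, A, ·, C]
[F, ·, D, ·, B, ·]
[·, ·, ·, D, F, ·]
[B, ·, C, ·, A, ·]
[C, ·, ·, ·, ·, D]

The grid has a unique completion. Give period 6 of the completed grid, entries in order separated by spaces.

C A F B E D

Period 6, room 5: period 6 has {C, D} and room 5 has {A, B, F}, leaving only E.
Period 1, room 1: period 1 has {A, B, E, F} and room 1 has {B, C, E, F}, leaving only D.
Period 1, room 5: period 1 has {A, B, D, E, F} and room 5 has {A, B, E, F}, leaving only C.
Period 2, room 5: period 2 has {A, C, E} and room 5 has {A, B, C, E, F}, leaving only D.
Period 2, room 2: period 2 has {A, C, D, E} and room 2 has {B}, leaving only F.
Period 6, room 2: period 6 has {C, D, E} and room 2 has {B, F}, leaving only A.
Period 2, room 3: period 2 has {A, C, D, E, F} and room 3 has {A, C, D}, leaving only B.
Period 6, room 3: period 6 has {A, C, D, E} and room 3 has {A, B, C, D}, leaving only F.
Period 6, room 4: period 6 has {A, C, D, E, F} and room 4 has {A, D, E}, leaving only B.
So period 6 reads: C A F B E D.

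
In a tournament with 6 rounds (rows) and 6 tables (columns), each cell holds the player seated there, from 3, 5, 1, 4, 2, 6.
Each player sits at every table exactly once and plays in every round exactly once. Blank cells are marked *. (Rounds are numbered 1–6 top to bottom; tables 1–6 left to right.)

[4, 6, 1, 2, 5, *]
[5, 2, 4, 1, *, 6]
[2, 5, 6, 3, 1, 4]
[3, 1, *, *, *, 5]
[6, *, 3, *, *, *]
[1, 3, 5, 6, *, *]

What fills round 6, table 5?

Round 1, table 6: round 1 has {5, 1, 4, 2, 6} and table 6 has {5, 4, 6}, leaving only 3.
Round 2, table 5: round 2 has {5, 1, 4, 2, 6} and table 5 has {5, 1}, leaving only 3.
Round 4, table 3: round 4 has {3, 5, 1} and table 3 has {3, 5, 1, 4, 6}, leaving only 2.
Round 4, table 4: round 4 has {3, 5, 1, 2} and table 4 has {3, 1, 2, 6}, leaving only 4.
Round 4, table 5: round 4 has {3, 5, 1, 4, 2} and table 5 has {3, 5, 1}, leaving only 6.
Round 5, table 2: round 5 has {3, 6} and table 2 has {3, 5, 1, 2, 6}, leaving only 4.
Round 5, table 4: round 5 has {3, 4, 6} and table 4 has {3, 1, 4, 2, 6}, leaving only 5.
Round 5, table 5: round 5 has {3, 5, 4, 6} and table 5 has {3, 5, 1, 6}, leaving only 2.
Round 6 already has {3, 5, 1, 6} and table 5 already has {3, 5, 1, 2, 6}, so round 6, table 5 must be 4.

4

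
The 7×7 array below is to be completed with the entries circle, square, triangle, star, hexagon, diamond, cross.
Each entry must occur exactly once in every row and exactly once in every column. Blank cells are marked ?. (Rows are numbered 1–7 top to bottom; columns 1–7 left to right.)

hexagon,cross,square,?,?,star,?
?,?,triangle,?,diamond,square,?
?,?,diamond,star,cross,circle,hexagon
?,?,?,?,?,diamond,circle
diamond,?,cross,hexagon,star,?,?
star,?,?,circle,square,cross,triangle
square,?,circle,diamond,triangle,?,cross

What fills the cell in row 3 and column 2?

square

Row 1, column 4: row 1 has {square, star, hexagon, cross} and column 4 has {circle, star, hexagon, diamond}, leaving only triangle.
Row 1, column 5: row 1 has {square, triangle, star, hexagon, cross} and column 5 has {square, triangle, star, diamond, cross}, leaving only circle.
Row 1, column 7: row 1 has {circle, square, triangle, star, hexagon, cross} and column 7 has {circle, triangle, hexagon, cross}, leaving only diamond.
Row 2, column 4: row 2 has {square, triangle, diamond} and column 4 has {circle, triangle, star, hexagon, diamond}, leaving only cross.
Row 2, column 1: row 2 has {square, triangle, diamond, cross} and column 1 has {square, star, hexagon, diamond}, leaving only circle.
Row 2, column 7: row 2 has {circle, square, triangle, diamond, cross} and column 7 has {circle, triangle, hexagon, diamond, cross}, leaving only star.
Row 2, column 2: row 2 has {circle, square, triangle, star, diamond, cross} and column 2 has {cross}, leaving only hexagon.
Row 3, column 1: row 3 has {circle, star, hexagon, diamond, cross} and column 1 has {circle, square, star, hexagon, diamond}, leaving only triangle.
Row 3 already has {circle, triangle, star, hexagon, diamond, cross} and column 2 already has {hexagon, cross}, so row 3, column 2 must be square.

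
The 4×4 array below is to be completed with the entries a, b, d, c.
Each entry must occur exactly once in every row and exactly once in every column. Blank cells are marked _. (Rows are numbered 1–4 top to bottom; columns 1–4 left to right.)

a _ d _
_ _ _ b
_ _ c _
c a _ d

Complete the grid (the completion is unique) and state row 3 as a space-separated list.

Row 3, column 4: row 3 has {c} and column 4 has {b, d}, leaving only a.
Row 1, column 4: row 1 has {a, d} and column 4 has {a, b, d}, leaving only c.
Row 1, column 2: row 1 has {a, d, c} and column 2 has {a}, leaving only b.
Row 3, column 2: row 3 has {a, c} and column 2 has {a, b}, leaving only d.
Row 3, column 1: row 3 has {a, d, c} and column 1 has {a, c}, leaving only b.
So row 3 reads: b d c a.

b d c a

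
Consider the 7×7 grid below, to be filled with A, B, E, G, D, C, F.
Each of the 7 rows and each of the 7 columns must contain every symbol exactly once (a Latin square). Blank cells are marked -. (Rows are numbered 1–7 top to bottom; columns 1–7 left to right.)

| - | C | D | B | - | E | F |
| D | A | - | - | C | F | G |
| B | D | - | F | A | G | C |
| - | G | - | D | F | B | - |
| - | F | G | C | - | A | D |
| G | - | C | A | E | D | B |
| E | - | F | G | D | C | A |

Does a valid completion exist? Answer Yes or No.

Row 5, column 1: row 5 together with column 1 already contain {A, B, E, G, D, C, F} — every symbol — so nothing can go there. The grid has no valid completion.

No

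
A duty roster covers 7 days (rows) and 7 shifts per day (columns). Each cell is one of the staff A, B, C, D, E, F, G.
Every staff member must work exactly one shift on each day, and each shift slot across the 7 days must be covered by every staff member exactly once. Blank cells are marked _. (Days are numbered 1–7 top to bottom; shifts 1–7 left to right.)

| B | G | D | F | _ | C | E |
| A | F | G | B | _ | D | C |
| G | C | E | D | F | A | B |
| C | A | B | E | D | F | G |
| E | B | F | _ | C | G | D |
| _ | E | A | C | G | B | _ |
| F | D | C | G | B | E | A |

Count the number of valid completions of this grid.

1

Day 1, shift 5: eliminating its day and shift leaves {A}.
Day 2, shift 5: eliminating its day and shift leaves {E}.
Day 5, shift 4: eliminating its day and shift leaves {A}.
Day 6, shift 1: eliminating its day and shift leaves {D}.
Day 6, shift 7: eliminating its day and shift leaves {F}.
Only one assignment across all blanks avoids any day or shift repeat, giving 1 completion.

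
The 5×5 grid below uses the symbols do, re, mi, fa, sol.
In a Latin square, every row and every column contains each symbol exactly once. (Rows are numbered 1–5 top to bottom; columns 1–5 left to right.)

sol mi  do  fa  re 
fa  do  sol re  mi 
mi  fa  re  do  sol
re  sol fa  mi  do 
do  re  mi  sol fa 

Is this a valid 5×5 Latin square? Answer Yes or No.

Yes

Each row is a permutation of the 5 symbols, and so is each column.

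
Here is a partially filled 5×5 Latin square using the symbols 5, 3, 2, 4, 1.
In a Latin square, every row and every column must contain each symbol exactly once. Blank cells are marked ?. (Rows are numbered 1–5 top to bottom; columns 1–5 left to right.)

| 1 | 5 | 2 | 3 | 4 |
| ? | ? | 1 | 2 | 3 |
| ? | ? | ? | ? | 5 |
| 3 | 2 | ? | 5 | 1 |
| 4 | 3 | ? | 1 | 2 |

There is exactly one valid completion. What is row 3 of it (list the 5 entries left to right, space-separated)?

Row 3, column 1: row 3 has {5} and column 1 has {3, 4, 1}, leaving only 2.
Row 3, column 4: row 3 has {5, 2} and column 4 has {5, 3, 2, 1}, leaving only 4.
Row 3, column 2: row 3 has {5, 2, 4} and column 2 has {5, 3, 2}, leaving only 1.
Row 3, column 3: row 3 has {5, 2, 4, 1} and column 3 has {2, 1}, leaving only 3.
So row 3 reads: 2 1 3 4 5.

2 1 3 4 5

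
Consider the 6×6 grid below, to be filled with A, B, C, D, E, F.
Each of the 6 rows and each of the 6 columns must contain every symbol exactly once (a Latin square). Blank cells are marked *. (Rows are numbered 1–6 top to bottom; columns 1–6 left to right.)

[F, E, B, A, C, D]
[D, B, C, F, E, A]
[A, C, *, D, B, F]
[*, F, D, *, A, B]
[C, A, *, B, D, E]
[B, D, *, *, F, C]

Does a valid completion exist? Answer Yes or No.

No row or column among the givens repeats a symbol, and propagating forced cells runs into no contradiction.
One valid completion exists (for instance, F E B A C D / D B C F E A / A C E D B F / E F D C A B / C A F B D E / B D A E F C).

Yes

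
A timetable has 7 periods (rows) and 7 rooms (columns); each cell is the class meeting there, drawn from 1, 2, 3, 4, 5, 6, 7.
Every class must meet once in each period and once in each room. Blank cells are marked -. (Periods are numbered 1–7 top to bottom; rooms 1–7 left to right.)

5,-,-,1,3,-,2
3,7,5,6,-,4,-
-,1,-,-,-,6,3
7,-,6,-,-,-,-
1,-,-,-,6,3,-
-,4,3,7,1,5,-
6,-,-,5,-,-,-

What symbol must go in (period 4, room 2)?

Period 1, room 2: period 1 has {1, 2, 3, 5} and room 2 has {1, 4, 7}, leaving only 6.
Period 1, room 6: period 1 has {1, 2, 3, 5, 6} and room 6 has {3, 4, 5, 6}, leaving only 7.
Period 1, room 3: period 1 has {1, 2, 3, 5, 6, 7} and room 3 has {3, 5, 6}, leaving only 4.
Period 2, room 5: period 2 has {3, 4, 5, 6, 7} and room 5 has {1, 3, 6}, leaving only 2.
Period 2, room 7: period 2 has {2, 3, 4, 5, 6, 7} and room 7 has {2, 3}, leaving only 1.
Period 6, room 1: period 6 has {1, 3, 4, 5, 7} and room 1 has {1, 3, 5, 6, 7}, leaving only 2.
Period 3, room 1: period 3 has {1, 3, 6} and room 1 has {1, 2, 3, 5, 6, 7}, leaving only 4.
Period 3, room 4: period 3 has {1, 3, 4, 6} and room 4 has {1, 5, 6, 7}, leaving only 2.
Period 3, room 3: period 3 has {1, 2, 3, 4, 6} and room 3 has {3, 4, 5, 6}, leaving only 7.
Period 3, room 5: period 3 has {1, 2, 3, 4, 6, 7} and room 5 has {1, 2, 3, 6}, leaving only 5.
Period 4, room 5: period 4 has {6, 7} and room 5 has {1, 2, 3, 5, 6}, leaving only 4.
Period 4, room 4: period 4 has {4, 6, 7} and room 4 has {1, 2, 5, 6, 7}, leaving only 3.
Period 4, room 7: period 4 has {3, 4, 6, 7} and room 7 has {1, 2, 3}, leaving only 5.
Period 4 already has {3, 4, 5, 6, 7} and room 2 already has {1, 4, 6, 7}, so period 4, room 2 must be 2.

2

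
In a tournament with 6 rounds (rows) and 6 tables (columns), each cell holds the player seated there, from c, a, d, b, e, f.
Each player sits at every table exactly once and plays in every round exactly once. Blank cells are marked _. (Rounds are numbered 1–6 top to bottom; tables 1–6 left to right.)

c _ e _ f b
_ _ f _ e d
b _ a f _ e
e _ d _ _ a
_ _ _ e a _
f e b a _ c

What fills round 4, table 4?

c

Round 1, table 4: round 1 has {c, b, e, f} and table 4 has {a, e, f}, leaving only d.
Round 1, table 2: round 1 has {c, d, b, e, f} and table 2 has {e}, leaving only a.
Round 2, table 1: round 2 has {d, e, f} and table 1 has {c, b, e, f}, leaving only a.
Round 5, table 1: round 5 has {a, e} and table 1 has {c, a, b, e, f}, leaving only d.
Round 5, table 3: round 5 has {a, d, e} and table 3 has {a, d, b, e, f}, leaving only c.
Round 5, table 6: round 5 has {c, a, d, e} and table 6 has {c, a, d, b, e}, leaving only f.
Round 5, table 2: round 5 has {c, a, d, e, f} and table 2 has {a, e}, leaving only b.
Round 2, table 2: round 2 has {a, d, e, f} and table 2 has {a, b, e}, leaving only c.
Round 2, table 4: round 2 has {c, a, d, e, f} and table 4 has {a, d, e, f}, leaving only b.
Round 4 already has {a, d, e} and table 4 already has {a, d, b, e, f}, so round 4, table 4 must be c.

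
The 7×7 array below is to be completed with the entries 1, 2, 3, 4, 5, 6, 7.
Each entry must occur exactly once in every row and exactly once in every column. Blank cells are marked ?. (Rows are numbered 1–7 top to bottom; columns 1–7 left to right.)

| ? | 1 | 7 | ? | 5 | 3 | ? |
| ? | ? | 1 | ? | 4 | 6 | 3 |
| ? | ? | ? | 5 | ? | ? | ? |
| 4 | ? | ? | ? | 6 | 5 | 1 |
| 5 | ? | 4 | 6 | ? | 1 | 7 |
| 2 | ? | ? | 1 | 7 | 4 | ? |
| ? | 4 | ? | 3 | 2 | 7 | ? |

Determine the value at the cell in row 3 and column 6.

Row 3 already has {5} and column 6 already has {1, 3, 4, 5, 6, 7}, so row 3, column 6 must be 2.

2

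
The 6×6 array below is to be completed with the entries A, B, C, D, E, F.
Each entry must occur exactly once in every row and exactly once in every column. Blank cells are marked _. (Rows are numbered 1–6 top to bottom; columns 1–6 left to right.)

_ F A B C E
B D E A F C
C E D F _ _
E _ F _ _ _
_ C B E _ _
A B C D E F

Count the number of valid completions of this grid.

Row 1, column 1: eliminating its row and column leaves {D}.
Row 3, column 5: eliminating its row and column leaves {A, B}.
Row 3, column 6: eliminating its row and column leaves {A, B}.
Row 4, column 2: eliminating its row and column leaves {A}.
Row 4, column 4: eliminating its row and column leaves {C}.
Row 4, column 5: eliminating its row and column leaves {A, B, D}.
Row 4, column 6: eliminating its row and column leaves {A, B, D}.
Row 5, column 1: eliminating its row and column leaves {D, F}.
Row 5, column 5: eliminating its row and column leaves {A, D}.
Row 5, column 6: eliminating its row and column leaves {A, D}.
Enumerating the assignments across these blanks that avoid any row or column repeat gives 2 completions.

2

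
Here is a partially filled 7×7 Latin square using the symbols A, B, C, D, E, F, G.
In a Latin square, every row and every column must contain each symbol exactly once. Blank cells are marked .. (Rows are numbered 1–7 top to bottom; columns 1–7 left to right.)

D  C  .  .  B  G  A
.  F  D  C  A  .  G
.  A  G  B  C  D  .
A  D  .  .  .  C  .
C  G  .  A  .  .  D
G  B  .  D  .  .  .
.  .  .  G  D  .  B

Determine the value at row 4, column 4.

F

Row 7, column 2: row 7 has {B, D, G} and column 2 has {A, B, C, D, F, G}, leaving only E.
Row 7, column 1: row 7 has {B, D, E, G} and column 1 has {A, C, D, G}, leaving only F.
Row 3, column 1: row 3 has {A, B, C, D, G} and column 1 has {A, C, D, F, G}, leaving only E.
Row 2, column 1: row 2 has {A, C, D, F, G} and column 1 has {A, C, D, E, F, G}, leaving only B.
Row 2, column 6: row 2 has {A, B, C, D, F, G} and column 6 has {C, D, G}, leaving only E.
Row 3, column 7: row 3 has {A, B, C, D, E, G} and column 7 has {A, B, D, G}, leaving only F.
Row 4, column 7: row 4 has {A, C, D} and column 7 has {A, B, D, F, G}, leaving only E.
Row 4 already has {A, C, D, E} and column 4 already has {A, B, C, D, G}, so row 4, column 4 must be F.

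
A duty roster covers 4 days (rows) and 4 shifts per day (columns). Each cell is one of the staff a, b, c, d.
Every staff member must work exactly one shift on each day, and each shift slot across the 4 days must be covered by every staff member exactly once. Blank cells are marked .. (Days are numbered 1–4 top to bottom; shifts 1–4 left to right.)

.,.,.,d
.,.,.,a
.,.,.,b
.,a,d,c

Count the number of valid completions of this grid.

Day 1, shift 1: eliminating its day and shift leaves {a, b, c}.
Day 1, shift 2: eliminating its day and shift leaves {b, c}.
Day 1, shift 3: eliminating its day and shift leaves {a, b, c}.
Day 2, shift 1: eliminating its day and shift leaves {b, c, d}.
Day 2, shift 2: eliminating its day and shift leaves {b, c, d}.
Day 2, shift 3: eliminating its day and shift leaves {b, c}.
Day 3, shift 1: eliminating its day and shift leaves {a, c, d}.
Day 3, shift 2: eliminating its day and shift leaves {c, d}.
Day 3, shift 3: eliminating its day and shift leaves {a, c}.
Day 4, shift 1: eliminating its day and shift leaves {b}.
Enumerating the assignments across these blanks that avoid any day or shift repeat gives 4 completions.

4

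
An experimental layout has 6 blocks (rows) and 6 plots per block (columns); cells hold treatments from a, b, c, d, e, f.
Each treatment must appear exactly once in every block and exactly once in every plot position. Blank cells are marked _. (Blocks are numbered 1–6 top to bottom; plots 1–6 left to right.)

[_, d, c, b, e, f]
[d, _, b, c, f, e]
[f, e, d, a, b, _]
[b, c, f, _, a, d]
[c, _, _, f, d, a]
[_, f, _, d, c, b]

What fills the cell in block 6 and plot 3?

a

Block 1, plot 1: block 1 has {b, c, d, e, f} and plot 1 has {b, c, d, f}, leaving only a.
Block 2, plot 2: block 2 has {b, c, d, e, f} and plot 2 has {c, d, e, f}, leaving only a.
Block 3, plot 6: block 3 has {a, b, d, e, f} and plot 6 has {a, b, d, e, f}, leaving only c.
Block 4, plot 4: block 4 has {a, b, c, d, f} and plot 4 has {a, b, c, d, f}, leaving only e.
Block 5, plot 2: block 5 has {a, c, d, f} and plot 2 has {a, c, d, e, f}, leaving only b.
Block 5, plot 3: block 5 has {a, b, c, d, f} and plot 3 has {b, c, d, f}, leaving only e.
Block 6 already has {b, c, d, f} and plot 3 already has {b, c, d, e, f}, so block 6, plot 3 must be a.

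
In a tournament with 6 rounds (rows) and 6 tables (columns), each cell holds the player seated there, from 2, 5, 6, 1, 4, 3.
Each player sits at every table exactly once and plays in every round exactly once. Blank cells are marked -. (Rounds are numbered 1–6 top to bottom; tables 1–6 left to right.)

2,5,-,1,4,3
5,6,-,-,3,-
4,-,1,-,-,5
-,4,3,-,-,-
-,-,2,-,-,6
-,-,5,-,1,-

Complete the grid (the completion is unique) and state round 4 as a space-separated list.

Round 1, table 3: round 1 has {2, 5, 1, 4, 3} and table 3 has {2, 5, 1, 3}, leaving only 6.
Round 2, table 3: round 2 has {5, 6, 3} and table 3 has {2, 5, 6, 1, 3}, leaving only 4.
Round 2, table 4: round 2 has {5, 6, 4, 3} and table 4 has {1}, leaving only 2.
Round 2, table 6: round 2 has {2, 5, 6, 4, 3} and table 6 has {5, 6, 3}, leaving only 1.
Round 4, table 6: round 4 has {4, 3} and table 6 has {5, 6, 1, 3}, leaving only 2.
Round 5, table 5: round 5 has {2, 6} and table 5 has {1, 4, 3}, leaving only 5.
Round 4, table 5: round 4 has {2, 4, 3} and table 5 has {5, 1, 4, 3}, leaving only 6.
Round 4, table 1: round 4 has {2, 6, 4, 3} and table 1 has {2, 5, 4}, leaving only 1.
Round 4, table 4: round 4 has {2, 6, 1, 4, 3} and table 4 has {2, 1}, leaving only 5.
So round 4 reads: 1 4 3 5 6 2.

1 4 3 5 6 2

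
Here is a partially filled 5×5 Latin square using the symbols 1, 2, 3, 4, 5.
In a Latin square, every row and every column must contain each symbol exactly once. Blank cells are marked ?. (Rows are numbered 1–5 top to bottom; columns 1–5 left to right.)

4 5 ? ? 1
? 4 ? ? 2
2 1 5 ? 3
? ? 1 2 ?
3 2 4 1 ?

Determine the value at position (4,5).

4

Row 1, column 4: row 1 has {1, 4, 5} and column 4 has {1, 2}, leaving only 3.
Row 1, column 3: row 1 has {1, 3, 4, 5} and column 3 has {1, 4, 5}, leaving only 2.
Row 2, column 3: row 2 has {2, 4} and column 3 has {1, 2, 4, 5}, leaving only 3.
Row 2, column 4: row 2 has {2, 3, 4} and column 4 has {1, 2, 3}, leaving only 5.
Row 2, column 1: row 2 has {2, 3, 4, 5} and column 1 has {2, 3, 4}, leaving only 1.
Row 3, column 4: row 3 has {1, 2, 3, 5} and column 4 has {1, 2, 3, 5}, leaving only 4.
Row 4, column 1: row 4 has {1, 2} and column 1 has {1, 2, 3, 4}, leaving only 5.
Row 4 already has {1, 2, 5} and column 5 already has {1, 2, 3}, so row 4, column 5 must be 4.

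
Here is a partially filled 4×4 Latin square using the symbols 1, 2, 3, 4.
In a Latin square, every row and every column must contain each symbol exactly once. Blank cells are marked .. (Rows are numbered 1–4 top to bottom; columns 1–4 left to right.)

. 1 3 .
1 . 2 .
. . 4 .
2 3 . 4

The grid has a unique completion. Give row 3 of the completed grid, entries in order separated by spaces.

Row 3, column 1: row 3 has {4} and column 1 has {1, 2}, leaving only 3.
Row 3, column 2: row 3 has {3, 4} and column 2 has {1, 3}, leaving only 2.
Row 3, column 4: row 3 has {2, 3, 4} and column 4 has {4}, leaving only 1.
So row 3 reads: 3 2 4 1.

3 2 4 1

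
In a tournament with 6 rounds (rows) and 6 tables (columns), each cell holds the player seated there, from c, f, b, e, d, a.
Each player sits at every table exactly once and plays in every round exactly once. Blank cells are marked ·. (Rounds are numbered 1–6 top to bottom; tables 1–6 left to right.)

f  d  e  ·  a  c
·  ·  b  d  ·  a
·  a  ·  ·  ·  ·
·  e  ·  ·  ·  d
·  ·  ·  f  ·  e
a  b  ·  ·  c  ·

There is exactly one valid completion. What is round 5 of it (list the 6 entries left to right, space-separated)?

Round 5, table 2: round 5 has {f, e} and table 2 has {b, e, d, a}, leaving only c.
Round 1, table 4: round 1 has {c, f, e, d, a} and table 4 has {f, d}, leaving only b.
Round 2, table 2: round 2 has {b, d, a} and table 2 has {c, b, e, d, a}, leaving only f.
Round 2, table 5: round 2 has {f, b, d, a} and table 5 has {c, a}, leaving only e.
Round 2, table 1: round 2 has {f, b, e, d, a} and table 1 has {f, a}, leaving only c.
Round 4, table 1: round 4 has {e, d} and table 1 has {c, f, a}, leaving only b.
Round 5, table 1: round 5 has {c, f, e} and table 1 has {c, f, b, a}, leaving only d.
Round 5, table 3: round 5 has {c, f, e, d} and table 3 has {b, e}, leaving only a.
Round 5, table 5: round 5 has {c, f, e, d, a} and table 5 has {c, e, a}, leaving only b.
So round 5 reads: d c a f b e.

d c a f b e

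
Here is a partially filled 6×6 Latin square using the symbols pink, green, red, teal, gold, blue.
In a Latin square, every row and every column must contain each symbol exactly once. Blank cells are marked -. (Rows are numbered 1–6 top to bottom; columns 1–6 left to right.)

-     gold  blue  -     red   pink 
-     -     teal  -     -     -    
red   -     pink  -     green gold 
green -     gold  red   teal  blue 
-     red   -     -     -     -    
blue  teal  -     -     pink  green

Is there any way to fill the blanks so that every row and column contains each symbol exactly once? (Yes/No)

No row or column among the givens repeats a symbol, and propagating forced cells runs into no contradiction.
One valid completion exists (for instance, teal gold blue green red pink / pink green teal blue gold red / red blue pink teal green gold / green pink gold red teal blue / gold red green pink blue teal / blue teal red gold pink green).

Yes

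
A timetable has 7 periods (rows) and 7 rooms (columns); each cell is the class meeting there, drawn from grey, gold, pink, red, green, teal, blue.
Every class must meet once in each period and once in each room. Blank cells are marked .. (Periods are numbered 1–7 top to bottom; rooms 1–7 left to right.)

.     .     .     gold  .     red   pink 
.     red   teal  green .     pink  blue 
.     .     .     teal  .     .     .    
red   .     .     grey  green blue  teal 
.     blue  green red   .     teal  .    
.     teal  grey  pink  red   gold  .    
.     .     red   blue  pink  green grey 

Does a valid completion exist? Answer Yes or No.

No period or room among the givens repeats a symbol, and propagating forced cells runs into no contradiction.
One valid completion exists (for instance, green grey blue gold teal red pink / grey red teal green gold pink blue / gold green pink teal blue grey red / red pink gold grey green blue teal / pink blue green red grey teal gold / blue teal grey pink red gold green / teal gold red blue pink green grey).

Yes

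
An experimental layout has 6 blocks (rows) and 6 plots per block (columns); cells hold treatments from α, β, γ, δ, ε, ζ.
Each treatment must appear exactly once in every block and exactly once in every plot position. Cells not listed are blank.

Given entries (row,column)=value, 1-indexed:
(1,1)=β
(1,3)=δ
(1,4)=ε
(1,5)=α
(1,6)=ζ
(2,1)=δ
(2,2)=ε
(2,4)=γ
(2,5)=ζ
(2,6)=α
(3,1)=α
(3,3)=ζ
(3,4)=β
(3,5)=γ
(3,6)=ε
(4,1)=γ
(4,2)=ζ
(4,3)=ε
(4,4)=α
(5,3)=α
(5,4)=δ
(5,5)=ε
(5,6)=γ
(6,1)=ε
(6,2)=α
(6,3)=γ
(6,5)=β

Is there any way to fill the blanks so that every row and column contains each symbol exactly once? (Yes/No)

No block or plot among the givens repeats a symbol, and propagating forced cells runs into no contradiction.
One valid completion exists (for instance, β γ δ ε α ζ / δ ε β γ ζ α / α δ ζ β γ ε / γ ζ ε α δ β / ζ β α δ ε γ / ε α γ ζ β δ).

Yes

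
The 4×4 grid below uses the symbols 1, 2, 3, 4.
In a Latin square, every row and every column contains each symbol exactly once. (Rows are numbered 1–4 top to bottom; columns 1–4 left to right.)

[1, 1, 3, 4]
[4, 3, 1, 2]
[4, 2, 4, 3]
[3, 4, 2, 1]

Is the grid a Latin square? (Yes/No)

Row 1 contains 1 twice (at columns 1 and 2); row 3 is also not a permutation.

No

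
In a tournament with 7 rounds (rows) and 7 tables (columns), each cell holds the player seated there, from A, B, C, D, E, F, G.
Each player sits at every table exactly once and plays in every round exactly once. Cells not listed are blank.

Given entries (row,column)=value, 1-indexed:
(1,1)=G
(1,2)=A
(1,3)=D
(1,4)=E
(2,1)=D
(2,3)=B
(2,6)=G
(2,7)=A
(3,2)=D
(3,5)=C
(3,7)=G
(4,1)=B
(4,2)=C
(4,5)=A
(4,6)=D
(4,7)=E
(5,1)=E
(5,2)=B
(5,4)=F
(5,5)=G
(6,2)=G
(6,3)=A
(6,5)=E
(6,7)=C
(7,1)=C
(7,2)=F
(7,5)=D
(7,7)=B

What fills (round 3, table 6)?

F

Round 1, table 7: round 1 has {A, D, E, G} and table 7 has {A, B, C, E, G}, leaving only F.
Round 1, table 5: round 1 has {A, D, E, F, G} and table 5 has {A, C, D, E, G}, leaving only B.
Round 1, table 6: round 1 has {A, B, D, E, F, G} and table 6 has {D, G}, leaving only C.
Round 2, table 2: round 2 has {A, B, D, G} and table 2 has {A, B, C, D, F, G}, leaving only E.
Round 2, table 4: round 2 has {A, B, D, E, G} and table 4 has {E, F}, leaving only C.
Round 2, table 5: round 2 has {A, B, C, D, E, G} and table 5 has {A, B, C, D, E, G}, leaving only F.
Round 4, table 4: round 4 has {A, B, C, D, E} and table 4 has {C, E, F}, leaving only G.
Round 4, table 3: round 4 has {A, B, C, D, E, G} and table 3 has {A, B, D}, leaving only F.
Round 3, table 3: round 3 has {C, D, G} and table 3 has {A, B, D, F}, leaving only E.
Round 5, table 3: round 5 has {B, E, F, G} and table 3 has {A, B, D, E, F}, leaving only C.
Round 5, table 6: round 5 has {B, C, E, F, G} and table 6 has {C, D, G}, leaving only A.
Round 5, table 7: round 5 has {A, B, C, E, F, G} and table 7 has {A, B, C, E, F, G}, leaving only D.
Round 6, table 1: round 6 has {A, C, E, G} and table 1 has {B, C, D, E, G}, leaving only F.
Round 3, table 1: round 3 has {C, D, E, G} and table 1 has {B, C, D, E, F, G}, leaving only A.
Round 3, table 4: round 3 has {A, C, D, E, G} and table 4 has {C, E, F, G}, leaving only B.
Round 3 already has {A, B, C, D, E, G} and table 6 already has {A, C, D, G}, so round 3, table 6 must be F.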